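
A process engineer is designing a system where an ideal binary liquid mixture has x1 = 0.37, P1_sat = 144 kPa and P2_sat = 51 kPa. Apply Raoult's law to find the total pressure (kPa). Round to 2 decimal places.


P = x1*P1_sat + x2*P2_sat
x2 = 1 - x1 = 1 - 0.37 = 0.63
P = 0.37*144 + 0.63*51
P = 53.28 + 32.13
P = 85.41 kPa


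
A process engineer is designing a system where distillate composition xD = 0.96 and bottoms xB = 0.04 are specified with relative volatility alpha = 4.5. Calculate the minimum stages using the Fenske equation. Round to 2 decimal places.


N_min = ln((xD*(1-xB))/(xB*(1-xD))) / ln(alpha)
Numerator inside ln: 0.9216 / 0.0016 = 576.0
ln(576.0) = 6.356108
ln(alpha) = ln(4.5) = 1.504077
N_min = 6.356108 / 1.504077 = 4.23


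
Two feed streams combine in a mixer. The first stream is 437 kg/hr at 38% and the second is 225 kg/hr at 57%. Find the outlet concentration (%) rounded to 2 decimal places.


Mass balance on solute: F1*x1 + F2*x2 = F3*x3
F3 = F1 + F2 = 437 + 225 = 662 kg/hr
x3 = (F1*x1 + F2*x2)/F3
x3 = (437*0.38 + 225*0.57) / 662
x3 = 44.46%


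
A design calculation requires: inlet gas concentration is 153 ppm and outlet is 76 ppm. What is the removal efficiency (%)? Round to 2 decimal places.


Efficiency = (G_in - G_out) / G_in * 100%
Efficiency = (153 - 76) / 153 * 100
Efficiency = 77 / 153 * 100
Efficiency = 50.33%


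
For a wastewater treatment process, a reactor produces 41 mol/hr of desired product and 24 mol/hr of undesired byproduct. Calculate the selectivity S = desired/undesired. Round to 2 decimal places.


S = desired product rate / undesired product rate
S = 41 / 24
S = 1.71


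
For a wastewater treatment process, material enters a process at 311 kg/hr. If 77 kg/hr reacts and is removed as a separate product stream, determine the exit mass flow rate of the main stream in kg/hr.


Steady-state mass balance on the main outlet: F_out = F_in - F_removed
F_out = 311 - 77
F_out = 234 kg/hr


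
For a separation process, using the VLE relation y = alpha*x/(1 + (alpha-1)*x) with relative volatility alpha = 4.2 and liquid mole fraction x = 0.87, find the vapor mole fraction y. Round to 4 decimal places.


y = alpha*x / (1 + (alpha-1)*x)
y = 4.2*0.87 / (1 + (4.2-1)*0.87)
y = 3.654 / (1 + 2.784)
y = 3.654 / 3.784
y = 0.9656


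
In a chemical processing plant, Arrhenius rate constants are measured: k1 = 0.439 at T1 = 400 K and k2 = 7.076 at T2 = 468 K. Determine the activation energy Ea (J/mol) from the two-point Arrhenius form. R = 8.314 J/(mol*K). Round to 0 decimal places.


Ea = R * ln(k2/k1) / (1/T1 - 1/T2)
ln(k2/k1) = ln(7.076/0.439) = 2.7799646
1/T1 - 1/T2 = 1/400 - 1/468 = 0.000363247863
Ea = 8.314 * 2.7799646 / 0.000363247863
Ea = 63628 J/mol


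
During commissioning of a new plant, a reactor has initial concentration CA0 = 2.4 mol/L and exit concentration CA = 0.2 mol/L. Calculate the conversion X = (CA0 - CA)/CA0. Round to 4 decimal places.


X = (CA0 - CA) / CA0
X = (2.4 - 0.2) / 2.4
X = 2.2 / 2.4
X = 0.9167


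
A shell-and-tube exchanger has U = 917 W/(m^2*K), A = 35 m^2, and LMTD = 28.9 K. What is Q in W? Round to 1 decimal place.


Q = U * A * LMTD
Q = 917 * 35 * 28.9
Q = 927545.5 W


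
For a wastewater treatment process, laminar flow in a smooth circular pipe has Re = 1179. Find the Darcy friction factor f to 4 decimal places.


f = 64 / Re
f = 64 / 1179
f = 0.0543


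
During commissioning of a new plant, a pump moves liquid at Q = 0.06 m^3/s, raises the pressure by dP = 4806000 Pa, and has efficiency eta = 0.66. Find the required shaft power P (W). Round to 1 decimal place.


P = Q * dP / eta
P = 0.06 * 4806000 / 0.66
P = 288360.0 / 0.66
P = 436909.1 W


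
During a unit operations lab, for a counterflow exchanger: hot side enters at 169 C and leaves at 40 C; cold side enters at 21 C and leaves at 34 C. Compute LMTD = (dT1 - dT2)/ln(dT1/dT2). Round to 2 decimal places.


dT1 = Th_in - Tc_out = 169 - 34 = 135
dT2 = Th_out - Tc_in = 40 - 21 = 19
LMTD = (dT1 - dT2) / ln(dT1/dT2)
LMTD = (135 - 19) / ln(135/19)
LMTD = 59.16 K


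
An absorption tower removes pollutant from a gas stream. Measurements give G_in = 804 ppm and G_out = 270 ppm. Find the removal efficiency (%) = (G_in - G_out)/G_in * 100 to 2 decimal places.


Efficiency = (G_in - G_out) / G_in * 100%
Efficiency = (804 - 270) / 804 * 100
Efficiency = 534 / 804 * 100
Efficiency = 66.42%


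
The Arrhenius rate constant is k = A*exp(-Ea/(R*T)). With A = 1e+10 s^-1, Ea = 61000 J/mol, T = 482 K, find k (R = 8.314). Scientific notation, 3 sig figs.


k = A * exp(-Ea/(R*T))
k = 1e+10 * exp(-61000 / (8.314 * 482))
k = 1e+10 * exp(-15.222037)
k = 2.45e+03


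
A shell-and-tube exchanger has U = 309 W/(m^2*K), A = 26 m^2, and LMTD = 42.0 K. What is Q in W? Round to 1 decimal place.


Q = U * A * LMTD
Q = 309 * 26 * 42.0
Q = 337428.0 W


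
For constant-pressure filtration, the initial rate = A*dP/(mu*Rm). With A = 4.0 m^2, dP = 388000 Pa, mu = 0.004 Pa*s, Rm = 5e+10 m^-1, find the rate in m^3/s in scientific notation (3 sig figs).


rate = A * dP / (mu * Rm)
rate = 4.0 * 388000 / (0.004 * 5e+10)
rate = 1552000.0 / 2.000e+08
rate = 7.76e-03 m^3/s


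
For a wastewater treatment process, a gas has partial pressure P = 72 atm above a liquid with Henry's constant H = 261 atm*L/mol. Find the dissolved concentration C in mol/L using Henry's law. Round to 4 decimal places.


C = P / H
C = 72 / 261
C = 0.2759 mol/L


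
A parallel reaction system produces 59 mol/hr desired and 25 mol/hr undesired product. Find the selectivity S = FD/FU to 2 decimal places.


S = desired product rate / undesired product rate
S = 59 / 25
S = 2.36


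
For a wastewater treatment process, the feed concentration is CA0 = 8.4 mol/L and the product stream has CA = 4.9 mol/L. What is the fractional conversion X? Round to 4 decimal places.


X = (CA0 - CA) / CA0
X = (8.4 - 4.9) / 8.4
X = 3.5 / 8.4
X = 0.4167


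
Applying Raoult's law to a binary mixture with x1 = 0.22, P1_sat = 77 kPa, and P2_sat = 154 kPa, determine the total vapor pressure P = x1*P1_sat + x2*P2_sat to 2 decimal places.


P = x1*P1_sat + x2*P2_sat
x2 = 1 - x1 = 1 - 0.22 = 0.78
P = 0.22*77 + 0.78*154
P = 16.94 + 120.12
P = 137.06 kPa


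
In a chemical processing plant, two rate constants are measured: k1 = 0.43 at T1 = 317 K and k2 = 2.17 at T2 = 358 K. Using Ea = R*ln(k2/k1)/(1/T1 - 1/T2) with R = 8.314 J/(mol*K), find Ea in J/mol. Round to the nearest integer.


Ea = R * ln(k2/k1) / (1/T1 - 1/T2)
ln(k2/k1) = ln(2.17/0.43) = 1.6186972
1/T1 - 1/T2 = 1/317 - 1/358 = 0.000361278043
Ea = 8.314 * 1.6186972 / 0.000361278043
Ea = 37251 J/mol


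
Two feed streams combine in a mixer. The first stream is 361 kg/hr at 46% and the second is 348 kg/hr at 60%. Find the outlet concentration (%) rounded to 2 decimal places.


Mass balance on solute: F1*x1 + F2*x2 = F3*x3
F3 = F1 + F2 = 361 + 348 = 709 kg/hr
x3 = (F1*x1 + F2*x2)/F3
x3 = (361*0.46 + 348*0.6) / 709
x3 = 52.87%


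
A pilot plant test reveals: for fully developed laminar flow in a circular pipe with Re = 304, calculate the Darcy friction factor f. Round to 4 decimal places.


f = 64 / Re
f = 64 / 304
f = 0.2105


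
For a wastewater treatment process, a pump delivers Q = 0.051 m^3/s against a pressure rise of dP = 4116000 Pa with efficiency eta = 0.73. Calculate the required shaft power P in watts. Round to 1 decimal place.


P = Q * dP / eta
P = 0.051 * 4116000 / 0.73
P = 209916.0 / 0.73
P = 287556.2 W


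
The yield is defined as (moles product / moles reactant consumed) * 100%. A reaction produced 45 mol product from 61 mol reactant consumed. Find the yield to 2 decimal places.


Yield = (moles product / moles consumed) * 100%
Yield = (45 / 61) * 100
Yield = 0.7377 * 100
Yield = 73.77%


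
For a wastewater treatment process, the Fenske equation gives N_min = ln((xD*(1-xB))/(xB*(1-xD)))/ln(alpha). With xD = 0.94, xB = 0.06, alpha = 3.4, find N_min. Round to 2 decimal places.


N_min = ln((xD*(1-xB))/(xB*(1-xD))) / ln(alpha)
Numerator inside ln: 0.8836 / 0.0036 = 245.444444
ln(245.444444) = 5.503071
ln(alpha) = ln(3.4) = 1.223775
N_min = 5.503071 / 1.223775 = 4.50


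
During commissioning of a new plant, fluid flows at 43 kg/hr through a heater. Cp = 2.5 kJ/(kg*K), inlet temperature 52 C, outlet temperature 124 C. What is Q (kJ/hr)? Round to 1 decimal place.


Q = m_dot * Cp * (T2 - T1)
Q = 43 * 2.5 * (124 - 52)
Q = 43 * 2.5 * 72
Q = 7740.0 kJ/hr


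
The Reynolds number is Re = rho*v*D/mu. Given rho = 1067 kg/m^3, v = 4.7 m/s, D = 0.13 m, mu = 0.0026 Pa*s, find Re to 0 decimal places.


Re = rho * v * D / mu
Re = 1067 * 4.7 * 0.13 / 0.0026
Re = 651.937 / 0.0026
Re = 250745


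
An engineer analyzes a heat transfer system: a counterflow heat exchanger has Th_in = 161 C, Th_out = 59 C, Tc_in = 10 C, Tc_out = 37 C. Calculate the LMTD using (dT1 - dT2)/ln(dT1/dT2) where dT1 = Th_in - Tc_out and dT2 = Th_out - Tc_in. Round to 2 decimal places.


dT1 = Th_in - Tc_out = 161 - 37 = 124
dT2 = Th_out - Tc_in = 59 - 10 = 49
LMTD = (dT1 - dT2) / ln(dT1/dT2)
LMTD = (124 - 49) / ln(124/49)
LMTD = 80.78 K


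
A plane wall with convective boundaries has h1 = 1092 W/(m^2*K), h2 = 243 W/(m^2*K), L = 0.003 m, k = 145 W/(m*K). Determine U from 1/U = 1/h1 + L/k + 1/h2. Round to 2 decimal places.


1/U = 1/h1 + L/k + 1/h2
1/U = 1/1092 + 0.003/145 + 1/243
1/U = 0.0009157509 + 2.06897e-05 + 0.0041152263
1/U = 0.0050516669
U = 197.95 W/(m^2*K)


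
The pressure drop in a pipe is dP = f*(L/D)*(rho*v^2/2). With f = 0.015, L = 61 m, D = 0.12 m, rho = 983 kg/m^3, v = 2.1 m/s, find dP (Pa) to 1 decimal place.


dP = f * (L/D) * (rho*v^2/2)
dP = 0.015 * (61/0.12) * (983*2.1^2/2)
L/D = 508.33333333
rho*v^2/2 = 983*4.41/2 = 2167.515
dP = 0.015 * 508.33333333 * 2167.515
dP = 16527.3 Pa


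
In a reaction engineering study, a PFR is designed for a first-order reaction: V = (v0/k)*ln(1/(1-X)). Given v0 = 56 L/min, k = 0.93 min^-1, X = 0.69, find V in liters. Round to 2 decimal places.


V = (v0/k) * ln(1/(1-X))
V = (56/0.93) * ln(1/(1-0.69))
V = 60.215054 * ln(3.225806)
V = 60.215054 * 1.171183
V = 70.52 L


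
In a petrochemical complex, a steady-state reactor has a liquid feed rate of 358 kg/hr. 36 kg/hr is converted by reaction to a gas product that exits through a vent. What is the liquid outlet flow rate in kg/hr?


Steady-state mass balance on the main outlet: F_out = F_in - F_removed
F_out = 358 - 36
F_out = 322 kg/hr


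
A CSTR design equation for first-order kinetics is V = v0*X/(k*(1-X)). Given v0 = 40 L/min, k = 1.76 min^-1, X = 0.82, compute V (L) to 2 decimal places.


V = v0 * X / (k * (1 - X))
V = 40 * 0.82 / (1.76 * (1 - 0.82))
V = 32.8 / (1.76 * 0.18)
V = 32.8 / 0.3168
V = 103.54 L


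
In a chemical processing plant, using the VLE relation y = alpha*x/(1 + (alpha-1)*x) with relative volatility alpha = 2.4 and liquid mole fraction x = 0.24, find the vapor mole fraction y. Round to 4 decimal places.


y = alpha*x / (1 + (alpha-1)*x)
y = 2.4*0.24 / (1 + (2.4-1)*0.24)
y = 0.576 / (1 + 0.336)
y = 0.576 / 1.336
y = 0.4311


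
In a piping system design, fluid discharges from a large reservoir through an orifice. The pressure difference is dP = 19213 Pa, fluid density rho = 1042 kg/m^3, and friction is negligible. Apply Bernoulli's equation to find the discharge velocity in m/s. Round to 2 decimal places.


v = sqrt(2*dP/rho)
v = sqrt(2*19213/1042)
v = sqrt(36.877159)
v = 6.07 m/s


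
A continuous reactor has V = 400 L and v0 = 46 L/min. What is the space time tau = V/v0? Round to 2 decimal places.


tau = V / v0
tau = 400 / 46
tau = 8.70 min


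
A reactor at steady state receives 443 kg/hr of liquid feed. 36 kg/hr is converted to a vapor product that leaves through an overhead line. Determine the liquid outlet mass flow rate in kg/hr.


Steady-state mass balance on the main outlet: F_out = F_in - F_removed
F_out = 443 - 36
F_out = 407 kg/hr


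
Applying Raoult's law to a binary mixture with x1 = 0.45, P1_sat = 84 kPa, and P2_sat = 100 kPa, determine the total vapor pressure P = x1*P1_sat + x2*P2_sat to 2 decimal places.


P = x1*P1_sat + x2*P2_sat
x2 = 1 - x1 = 1 - 0.45 = 0.55
P = 0.45*84 + 0.55*100
P = 37.8 + 55.0
P = 92.80 kPa


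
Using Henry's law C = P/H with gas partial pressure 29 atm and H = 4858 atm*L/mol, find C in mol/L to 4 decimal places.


C = P / H
C = 29 / 4858
C = 0.0060 mol/L


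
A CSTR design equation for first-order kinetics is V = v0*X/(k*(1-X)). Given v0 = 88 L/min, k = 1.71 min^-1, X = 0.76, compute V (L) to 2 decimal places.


V = v0 * X / (k * (1 - X))
V = 88 * 0.76 / (1.71 * (1 - 0.76))
V = 66.88 / (1.71 * 0.24)
V = 66.88 / 0.4104
V = 162.96 L


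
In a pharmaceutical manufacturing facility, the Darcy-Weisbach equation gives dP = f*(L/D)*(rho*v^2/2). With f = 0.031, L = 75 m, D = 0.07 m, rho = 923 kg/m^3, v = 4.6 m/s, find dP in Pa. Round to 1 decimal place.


dP = f * (L/D) * (rho*v^2/2)
dP = 0.031 * (75/0.07) * (923*4.6^2/2)
L/D = 1071.42857143
rho*v^2/2 = 923*21.16/2 = 9765.34
dP = 0.031 * 1071.42857143 * 9765.34
dP = 324348.8 Pa


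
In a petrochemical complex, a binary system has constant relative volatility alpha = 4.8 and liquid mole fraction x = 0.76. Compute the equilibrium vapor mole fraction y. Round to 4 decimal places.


y = alpha*x / (1 + (alpha-1)*x)
y = 4.8*0.76 / (1 + (4.8-1)*0.76)
y = 3.648 / (1 + 2.888)
y = 3.648 / 3.888
y = 0.9383


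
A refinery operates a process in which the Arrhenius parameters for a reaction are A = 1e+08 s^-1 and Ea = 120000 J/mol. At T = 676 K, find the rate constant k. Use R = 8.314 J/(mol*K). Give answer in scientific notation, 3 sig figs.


k = A * exp(-Ea/(R*T))
k = 1e+08 * exp(-120000 / (8.314 * 676))
k = 1e+08 * exp(-21.35131)
k = 5.34e-02


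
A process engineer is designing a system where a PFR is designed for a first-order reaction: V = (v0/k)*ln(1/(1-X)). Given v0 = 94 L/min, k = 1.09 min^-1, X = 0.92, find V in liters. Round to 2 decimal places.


V = (v0/k) * ln(1/(1-X))
V = (94/1.09) * ln(1/(1-0.92))
V = 86.238532 * ln(12.5)
V = 86.238532 * 2.525729
V = 217.82 L


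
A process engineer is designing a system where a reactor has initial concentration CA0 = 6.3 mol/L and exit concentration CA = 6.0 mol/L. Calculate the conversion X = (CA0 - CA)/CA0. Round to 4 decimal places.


X = (CA0 - CA) / CA0
X = (6.3 - 6.0) / 6.3
X = 0.3 / 6.3
X = 0.0476


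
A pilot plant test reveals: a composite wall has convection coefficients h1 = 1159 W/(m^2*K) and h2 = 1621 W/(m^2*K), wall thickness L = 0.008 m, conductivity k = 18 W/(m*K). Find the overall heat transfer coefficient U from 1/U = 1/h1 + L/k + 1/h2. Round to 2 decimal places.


1/U = 1/h1 + L/k + 1/h2
1/U = 1/1159 + 0.008/18 + 1/1621
1/U = 0.0008628128 + 0.0004444444 + 0.0006169031
1/U = 0.0019241603
U = 519.71 W/(m^2*K)


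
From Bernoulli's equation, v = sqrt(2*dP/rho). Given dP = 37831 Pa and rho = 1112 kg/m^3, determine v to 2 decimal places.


v = sqrt(2*dP/rho)
v = sqrt(2*37831/1112)
v = sqrt(68.041367)
v = 8.25 m/s


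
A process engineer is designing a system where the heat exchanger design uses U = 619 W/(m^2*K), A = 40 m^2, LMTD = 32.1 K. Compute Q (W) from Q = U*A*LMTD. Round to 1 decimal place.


Q = U * A * LMTD
Q = 619 * 40 * 32.1
Q = 794796.0 W


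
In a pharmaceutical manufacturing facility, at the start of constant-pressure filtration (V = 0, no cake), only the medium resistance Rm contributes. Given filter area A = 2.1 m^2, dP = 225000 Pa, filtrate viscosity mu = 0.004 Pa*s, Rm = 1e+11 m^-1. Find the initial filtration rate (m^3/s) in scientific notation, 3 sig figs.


rate = A * dP / (mu * Rm)
rate = 2.1 * 225000 / (0.004 * 1e+11)
rate = 472500.0 / 4.000e+08
rate = 1.18e-03 m^3/s


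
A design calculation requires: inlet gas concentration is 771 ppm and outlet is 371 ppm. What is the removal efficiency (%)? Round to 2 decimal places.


Efficiency = (G_in - G_out) / G_in * 100%
Efficiency = (771 - 371) / 771 * 100
Efficiency = 400 / 771 * 100
Efficiency = 51.88%


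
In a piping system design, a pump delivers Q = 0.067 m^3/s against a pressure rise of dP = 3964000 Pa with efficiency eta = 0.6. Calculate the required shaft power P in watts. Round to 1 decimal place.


P = Q * dP / eta
P = 0.067 * 3964000 / 0.6
P = 265588.0 / 0.6
P = 442646.7 W


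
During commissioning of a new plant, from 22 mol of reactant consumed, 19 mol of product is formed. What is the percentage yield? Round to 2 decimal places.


Yield = (moles product / moles consumed) * 100%
Yield = (19 / 22) * 100
Yield = 0.8636 * 100
Yield = 86.36%


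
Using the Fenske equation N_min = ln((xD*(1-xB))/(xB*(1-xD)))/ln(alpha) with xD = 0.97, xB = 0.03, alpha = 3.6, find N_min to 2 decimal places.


N_min = ln((xD*(1-xB))/(xB*(1-xD))) / ln(alpha)
Numerator inside ln: 0.9409 / 0.0009 = 1045.444444
ln(1045.444444) = 6.952197
ln(alpha) = ln(3.6) = 1.280934
N_min = 6.952197 / 1.280934 = 5.43


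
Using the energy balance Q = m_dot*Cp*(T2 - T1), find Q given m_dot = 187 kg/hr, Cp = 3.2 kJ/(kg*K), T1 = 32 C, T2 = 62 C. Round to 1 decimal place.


Q = m_dot * Cp * (T2 - T1)
Q = 187 * 3.2 * (62 - 32)
Q = 187 * 3.2 * 30
Q = 17952.0 kJ/hr


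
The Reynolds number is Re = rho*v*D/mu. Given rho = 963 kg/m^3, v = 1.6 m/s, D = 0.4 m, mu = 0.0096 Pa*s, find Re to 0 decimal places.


Re = rho * v * D / mu
Re = 963 * 1.6 * 0.4 / 0.0096
Re = 616.32 / 0.0096
Re = 64200


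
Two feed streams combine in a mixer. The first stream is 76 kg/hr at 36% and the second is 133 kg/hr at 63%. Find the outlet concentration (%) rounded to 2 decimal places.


Mass balance on solute: F1*x1 + F2*x2 = F3*x3
F3 = F1 + F2 = 76 + 133 = 209 kg/hr
x3 = (F1*x1 + F2*x2)/F3
x3 = (76*0.36 + 133*0.63) / 209
x3 = 53.18%


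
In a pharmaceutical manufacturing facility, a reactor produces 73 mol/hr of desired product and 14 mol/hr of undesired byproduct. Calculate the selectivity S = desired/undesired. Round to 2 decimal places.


S = desired product rate / undesired product rate
S = 73 / 14
S = 5.21


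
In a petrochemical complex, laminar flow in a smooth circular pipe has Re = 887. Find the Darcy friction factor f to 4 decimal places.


f = 64 / Re
f = 64 / 887
f = 0.0722


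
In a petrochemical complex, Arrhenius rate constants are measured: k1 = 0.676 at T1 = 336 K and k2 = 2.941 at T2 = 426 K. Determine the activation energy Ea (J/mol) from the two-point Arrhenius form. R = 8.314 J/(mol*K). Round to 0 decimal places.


Ea = R * ln(k2/k1) / (1/T1 - 1/T2)
ln(k2/k1) = ln(2.941/0.676) = 1.4703119
1/T1 - 1/T2 = 1/336 - 1/426 = 0.000628772636
Ea = 8.314 * 1.4703119 / 0.000628772636
Ea = 19441 J/mol


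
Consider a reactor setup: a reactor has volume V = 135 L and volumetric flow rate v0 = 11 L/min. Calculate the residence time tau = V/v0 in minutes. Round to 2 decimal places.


tau = V / v0
tau = 135 / 11
tau = 12.27 min


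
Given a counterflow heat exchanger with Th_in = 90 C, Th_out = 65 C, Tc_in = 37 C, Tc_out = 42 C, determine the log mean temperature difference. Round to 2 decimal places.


dT1 = Th_in - Tc_out = 90 - 42 = 48
dT2 = Th_out - Tc_in = 65 - 37 = 28
LMTD = (dT1 - dT2) / ln(dT1/dT2)
LMTD = (48 - 28) / ln(48/28)
LMTD = 37.11 K


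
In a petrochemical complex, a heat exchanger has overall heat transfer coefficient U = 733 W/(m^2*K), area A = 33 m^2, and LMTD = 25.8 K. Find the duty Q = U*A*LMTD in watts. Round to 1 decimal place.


Q = U * A * LMTD
Q = 733 * 33 * 25.8
Q = 624076.2 W


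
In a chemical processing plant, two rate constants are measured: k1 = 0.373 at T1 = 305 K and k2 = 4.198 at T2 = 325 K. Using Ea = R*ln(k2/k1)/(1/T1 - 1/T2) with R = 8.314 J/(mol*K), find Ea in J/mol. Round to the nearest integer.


Ea = R * ln(k2/k1) / (1/T1 - 1/T2)
ln(k2/k1) = ln(4.198/0.373) = 2.4207851
1/T1 - 1/T2 = 1/305 - 1/325 = 0.000201765448
Ea = 8.314 * 2.4207851 / 0.000201765448
Ea = 99752 J/mol


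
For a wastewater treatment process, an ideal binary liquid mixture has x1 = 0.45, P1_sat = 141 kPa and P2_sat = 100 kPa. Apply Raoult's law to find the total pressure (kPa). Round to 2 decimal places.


P = x1*P1_sat + x2*P2_sat
x2 = 1 - x1 = 1 - 0.45 = 0.55
P = 0.45*141 + 0.55*100
P = 63.45 + 55.0
P = 118.45 kPa


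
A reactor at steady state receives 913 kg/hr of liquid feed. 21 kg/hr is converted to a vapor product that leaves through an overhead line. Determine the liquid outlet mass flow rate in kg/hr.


Steady-state mass balance on the main outlet: F_out = F_in - F_removed
F_out = 913 - 21
F_out = 892 kg/hr


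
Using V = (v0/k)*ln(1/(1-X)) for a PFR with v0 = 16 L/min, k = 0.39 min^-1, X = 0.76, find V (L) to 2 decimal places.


V = (v0/k) * ln(1/(1-X))
V = (16/0.39) * ln(1/(1-0.76))
V = 41.025641 * ln(4.166667)
V = 41.025641 * 1.427116
V = 58.55 L


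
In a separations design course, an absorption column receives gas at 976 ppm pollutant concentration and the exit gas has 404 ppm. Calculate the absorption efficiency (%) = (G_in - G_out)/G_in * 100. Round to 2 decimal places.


Efficiency = (G_in - G_out) / G_in * 100%
Efficiency = (976 - 404) / 976 * 100
Efficiency = 572 / 976 * 100
Efficiency = 58.61%


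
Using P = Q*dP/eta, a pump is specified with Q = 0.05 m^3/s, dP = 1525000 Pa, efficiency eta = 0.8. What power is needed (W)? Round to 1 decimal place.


P = Q * dP / eta
P = 0.05 * 1525000 / 0.8
P = 76250.0 / 0.8
P = 95312.5 W


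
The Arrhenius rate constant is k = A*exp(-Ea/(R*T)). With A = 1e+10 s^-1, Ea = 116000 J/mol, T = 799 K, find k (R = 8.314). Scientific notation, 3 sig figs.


k = A * exp(-Ea/(R*T))
k = 1e+10 * exp(-116000 / (8.314 * 799))
k = 1e+10 * exp(-17.46229)
k = 2.61e+02


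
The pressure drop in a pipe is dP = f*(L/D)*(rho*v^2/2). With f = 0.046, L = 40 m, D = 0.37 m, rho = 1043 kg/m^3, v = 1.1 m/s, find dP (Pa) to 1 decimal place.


dP = f * (L/D) * (rho*v^2/2)
dP = 0.046 * (40/0.37) * (1043*1.1^2/2)
L/D = 108.10810811
rho*v^2/2 = 1043*1.21/2 = 631.015
dP = 0.046 * 108.10810811 * 631.015
dP = 3138.0 Pa


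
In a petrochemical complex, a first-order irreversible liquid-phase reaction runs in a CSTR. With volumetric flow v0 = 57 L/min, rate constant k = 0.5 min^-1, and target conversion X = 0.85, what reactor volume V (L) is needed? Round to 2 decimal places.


V = v0 * X / (k * (1 - X))
V = 57 * 0.85 / (0.5 * (1 - 0.85))
V = 48.45 / (0.5 * 0.15)
V = 48.45 / 0.075
V = 646.00 L


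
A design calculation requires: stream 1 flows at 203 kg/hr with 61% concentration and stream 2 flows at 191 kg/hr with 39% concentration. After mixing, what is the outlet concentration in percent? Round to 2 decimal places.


Mass balance on solute: F1*x1 + F2*x2 = F3*x3
F3 = F1 + F2 = 203 + 191 = 394 kg/hr
x3 = (F1*x1 + F2*x2)/F3
x3 = (203*0.61 + 191*0.39) / 394
x3 = 50.34%


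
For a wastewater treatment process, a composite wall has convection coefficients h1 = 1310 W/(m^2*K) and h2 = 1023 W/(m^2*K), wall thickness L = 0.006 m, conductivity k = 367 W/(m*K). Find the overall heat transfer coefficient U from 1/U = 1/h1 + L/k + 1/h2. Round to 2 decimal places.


1/U = 1/h1 + L/k + 1/h2
1/U = 1/1310 + 0.006/367 + 1/1023
1/U = 0.0007633588 + 1.63488e-05 + 0.0009775171
1/U = 0.0017572247
U = 569.08 W/(m^2*K)


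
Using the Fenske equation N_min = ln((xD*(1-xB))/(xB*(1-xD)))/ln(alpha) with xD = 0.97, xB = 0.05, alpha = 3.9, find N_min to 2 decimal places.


N_min = ln((xD*(1-xB))/(xB*(1-xD))) / ln(alpha)
Numerator inside ln: 0.9215 / 0.0015 = 614.333333
ln(614.333333) = 6.420538
ln(alpha) = ln(3.9) = 1.360977
N_min = 6.420538 / 1.360977 = 4.72


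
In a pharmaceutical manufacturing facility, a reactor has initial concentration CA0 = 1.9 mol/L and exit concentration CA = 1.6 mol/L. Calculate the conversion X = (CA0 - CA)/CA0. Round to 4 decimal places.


X = (CA0 - CA) / CA0
X = (1.9 - 1.6) / 1.9
X = 0.3 / 1.9
X = 0.1579


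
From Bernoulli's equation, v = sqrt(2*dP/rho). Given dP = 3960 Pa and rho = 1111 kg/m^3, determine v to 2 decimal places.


v = sqrt(2*dP/rho)
v = sqrt(2*3960/1111)
v = sqrt(7.128713)
v = 2.67 m/s


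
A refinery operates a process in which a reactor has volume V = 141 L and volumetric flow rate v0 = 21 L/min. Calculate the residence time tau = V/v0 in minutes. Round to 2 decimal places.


tau = V / v0
tau = 141 / 21
tau = 6.71 min


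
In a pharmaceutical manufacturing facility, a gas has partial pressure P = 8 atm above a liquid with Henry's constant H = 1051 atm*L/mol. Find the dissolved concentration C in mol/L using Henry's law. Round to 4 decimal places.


C = P / H
C = 8 / 1051
C = 0.0076 mol/L


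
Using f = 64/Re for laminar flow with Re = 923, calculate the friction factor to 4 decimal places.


f = 64 / Re
f = 64 / 923
f = 0.0693


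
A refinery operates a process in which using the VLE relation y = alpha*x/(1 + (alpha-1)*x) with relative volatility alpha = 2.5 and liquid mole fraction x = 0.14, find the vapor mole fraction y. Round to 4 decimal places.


y = alpha*x / (1 + (alpha-1)*x)
y = 2.5*0.14 / (1 + (2.5-1)*0.14)
y = 0.35 / (1 + 0.21)
y = 0.35 / 1.21
y = 0.2893


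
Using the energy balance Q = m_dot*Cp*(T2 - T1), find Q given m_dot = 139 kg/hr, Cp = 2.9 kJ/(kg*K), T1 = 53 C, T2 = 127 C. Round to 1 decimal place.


Q = m_dot * Cp * (T2 - T1)
Q = 139 * 2.9 * (127 - 53)
Q = 139 * 2.9 * 74
Q = 29829.4 kJ/hr


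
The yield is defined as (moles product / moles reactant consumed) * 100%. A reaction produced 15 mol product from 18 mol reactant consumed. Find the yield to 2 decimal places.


Yield = (moles product / moles consumed) * 100%
Yield = (15 / 18) * 100
Yield = 0.8333 * 100
Yield = 83.33%


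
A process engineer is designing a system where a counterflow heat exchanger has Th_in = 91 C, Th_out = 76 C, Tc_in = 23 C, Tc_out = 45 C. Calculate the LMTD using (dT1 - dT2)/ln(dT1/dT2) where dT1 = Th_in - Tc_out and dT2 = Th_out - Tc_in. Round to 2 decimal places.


dT1 = Th_in - Tc_out = 91 - 45 = 46
dT2 = Th_out - Tc_in = 76 - 23 = 53
LMTD = (dT1 - dT2) / ln(dT1/dT2)
LMTD = (46 - 53) / ln(46/53)
LMTD = 49.42 K


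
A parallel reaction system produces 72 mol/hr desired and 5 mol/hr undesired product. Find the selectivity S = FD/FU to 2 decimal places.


S = desired product rate / undesired product rate
S = 72 / 5
S = 14.40


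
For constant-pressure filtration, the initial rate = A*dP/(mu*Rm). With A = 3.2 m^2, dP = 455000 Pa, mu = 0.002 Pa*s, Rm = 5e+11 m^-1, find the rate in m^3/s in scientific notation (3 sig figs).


rate = A * dP / (mu * Rm)
rate = 3.2 * 455000 / (0.002 * 5e+11)
rate = 1456000.0 / 1.000e+09
rate = 1.46e-03 m^3/s


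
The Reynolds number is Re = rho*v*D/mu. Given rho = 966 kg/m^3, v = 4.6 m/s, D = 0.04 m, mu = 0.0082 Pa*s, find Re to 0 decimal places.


Re = rho * v * D / mu
Re = 966 * 4.6 * 0.04 / 0.0082
Re = 177.744 / 0.0082
Re = 21676


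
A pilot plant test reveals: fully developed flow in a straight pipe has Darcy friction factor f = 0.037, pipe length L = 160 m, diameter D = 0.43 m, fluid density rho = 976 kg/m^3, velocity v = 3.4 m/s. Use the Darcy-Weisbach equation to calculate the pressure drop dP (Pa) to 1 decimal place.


dP = f * (L/D) * (rho*v^2/2)
dP = 0.037 * (160/0.43) * (976*3.4^2/2)
L/D = 372.09302326
rho*v^2/2 = 976*11.56/2 = 5641.28
dP = 0.037 * 372.09302326 * 5641.28
dP = 77666.0 Pa


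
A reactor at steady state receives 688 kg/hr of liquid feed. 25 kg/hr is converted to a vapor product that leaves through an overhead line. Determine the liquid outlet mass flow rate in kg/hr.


Steady-state mass balance on the main outlet: F_out = F_in - F_removed
F_out = 688 - 25
F_out = 663 kg/hr


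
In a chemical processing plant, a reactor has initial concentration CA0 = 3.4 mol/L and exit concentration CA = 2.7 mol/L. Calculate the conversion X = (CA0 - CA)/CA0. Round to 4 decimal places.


X = (CA0 - CA) / CA0
X = (3.4 - 2.7) / 3.4
X = 0.7 / 3.4
X = 0.2059


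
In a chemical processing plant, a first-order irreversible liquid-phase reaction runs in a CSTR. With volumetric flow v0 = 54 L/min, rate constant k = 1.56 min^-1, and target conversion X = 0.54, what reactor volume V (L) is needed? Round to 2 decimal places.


V = v0 * X / (k * (1 - X))
V = 54 * 0.54 / (1.56 * (1 - 0.54))
V = 29.16 / (1.56 * 0.46)
V = 29.16 / 0.7176
V = 40.64 L


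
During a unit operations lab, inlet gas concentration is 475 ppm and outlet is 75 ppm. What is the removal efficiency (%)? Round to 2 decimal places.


Efficiency = (G_in - G_out) / G_in * 100%
Efficiency = (475 - 75) / 475 * 100
Efficiency = 400 / 475 * 100
Efficiency = 84.21%


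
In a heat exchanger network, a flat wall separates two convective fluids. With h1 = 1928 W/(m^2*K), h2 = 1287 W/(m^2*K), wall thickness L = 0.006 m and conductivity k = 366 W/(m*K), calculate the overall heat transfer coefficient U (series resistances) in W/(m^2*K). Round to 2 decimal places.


1/U = 1/h1 + L/k + 1/h2
1/U = 1/1928 + 0.006/366 + 1/1287
1/U = 0.0005186722 + 1.63934e-05 + 0.0007770008
1/U = 0.0013120664
U = 762.16 W/(m^2*K)


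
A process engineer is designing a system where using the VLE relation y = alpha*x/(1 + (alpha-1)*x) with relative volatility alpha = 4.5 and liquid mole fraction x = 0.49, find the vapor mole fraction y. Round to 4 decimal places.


y = alpha*x / (1 + (alpha-1)*x)
y = 4.5*0.49 / (1 + (4.5-1)*0.49)
y = 2.205 / (1 + 1.715)
y = 2.205 / 2.715
y = 0.8122


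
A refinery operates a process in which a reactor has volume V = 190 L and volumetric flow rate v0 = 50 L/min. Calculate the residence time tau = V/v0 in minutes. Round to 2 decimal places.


tau = V / v0
tau = 190 / 50
tau = 3.80 min


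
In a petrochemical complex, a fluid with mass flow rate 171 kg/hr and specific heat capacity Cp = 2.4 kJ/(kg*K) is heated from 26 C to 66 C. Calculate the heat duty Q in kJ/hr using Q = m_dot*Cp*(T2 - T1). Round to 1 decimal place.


Q = m_dot * Cp * (T2 - T1)
Q = 171 * 2.4 * (66 - 26)
Q = 171 * 2.4 * 40
Q = 16416.0 kJ/hr


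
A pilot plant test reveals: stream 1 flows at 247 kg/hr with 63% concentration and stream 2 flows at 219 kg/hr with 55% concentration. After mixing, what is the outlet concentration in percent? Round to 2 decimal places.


Mass balance on solute: F1*x1 + F2*x2 = F3*x3
F3 = F1 + F2 = 247 + 219 = 466 kg/hr
x3 = (F1*x1 + F2*x2)/F3
x3 = (247*0.63 + 219*0.55) / 466
x3 = 59.24%


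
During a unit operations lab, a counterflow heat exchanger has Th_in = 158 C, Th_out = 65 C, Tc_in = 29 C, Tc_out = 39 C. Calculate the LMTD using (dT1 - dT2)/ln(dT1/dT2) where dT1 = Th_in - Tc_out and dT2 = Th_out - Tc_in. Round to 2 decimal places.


dT1 = Th_in - Tc_out = 158 - 39 = 119
dT2 = Th_out - Tc_in = 65 - 29 = 36
LMTD = (dT1 - dT2) / ln(dT1/dT2)
LMTD = (119 - 36) / ln(119/36)
LMTD = 69.42 K


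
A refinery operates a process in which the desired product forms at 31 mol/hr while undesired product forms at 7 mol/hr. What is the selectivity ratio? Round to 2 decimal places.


S = desired product rate / undesired product rate
S = 31 / 7
S = 4.43


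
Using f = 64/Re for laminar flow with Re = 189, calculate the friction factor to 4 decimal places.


f = 64 / Re
f = 64 / 189
f = 0.3386


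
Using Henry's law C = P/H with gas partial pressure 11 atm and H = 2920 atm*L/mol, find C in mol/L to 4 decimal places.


C = P / H
C = 11 / 2920
C = 0.0038 mol/L


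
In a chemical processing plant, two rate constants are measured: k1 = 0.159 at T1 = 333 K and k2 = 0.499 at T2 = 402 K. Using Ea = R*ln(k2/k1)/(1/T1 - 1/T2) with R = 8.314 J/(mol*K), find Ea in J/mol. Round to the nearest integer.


Ea = R * ln(k2/k1) / (1/T1 - 1/T2)
ln(k2/k1) = ln(0.499/0.159) = 1.1437019
1/T1 - 1/T2 = 1/333 - 1/402 = 0.000515440814
Ea = 8.314 * 1.1437019 / 0.000515440814
Ea = 18448 J/mol


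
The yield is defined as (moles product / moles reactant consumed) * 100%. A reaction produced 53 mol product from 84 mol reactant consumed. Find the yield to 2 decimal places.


Yield = (moles product / moles consumed) * 100%
Yield = (53 / 84) * 100
Yield = 0.631 * 100
Yield = 63.10%


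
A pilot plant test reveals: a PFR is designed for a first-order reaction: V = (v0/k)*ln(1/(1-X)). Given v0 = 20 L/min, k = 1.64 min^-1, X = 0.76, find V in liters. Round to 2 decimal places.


V = (v0/k) * ln(1/(1-X))
V = (20/1.64) * ln(1/(1-0.76))
V = 12.195122 * ln(4.166667)
V = 12.195122 * 1.427116
V = 17.40 L


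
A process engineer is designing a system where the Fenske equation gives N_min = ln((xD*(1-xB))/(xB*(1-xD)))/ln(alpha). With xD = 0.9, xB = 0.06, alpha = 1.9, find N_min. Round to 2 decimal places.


N_min = ln((xD*(1-xB))/(xB*(1-xD))) / ln(alpha)
Numerator inside ln: 0.846 / 0.006 = 141.0
ln(141.0) = 4.94876
ln(alpha) = ln(1.9) = 0.641854
N_min = 4.94876 / 0.641854 = 7.71


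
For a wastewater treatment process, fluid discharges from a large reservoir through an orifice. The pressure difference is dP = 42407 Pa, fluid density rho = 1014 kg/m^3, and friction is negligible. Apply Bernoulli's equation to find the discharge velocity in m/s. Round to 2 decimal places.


v = sqrt(2*dP/rho)
v = sqrt(2*42407/1014)
v = sqrt(83.642998)
v = 9.15 m/s


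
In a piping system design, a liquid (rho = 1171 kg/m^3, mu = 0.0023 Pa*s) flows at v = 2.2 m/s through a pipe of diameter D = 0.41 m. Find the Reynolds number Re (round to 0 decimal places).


Re = rho * v * D / mu
Re = 1171 * 2.2 * 0.41 / 0.0023
Re = 1056.242 / 0.0023
Re = 459236


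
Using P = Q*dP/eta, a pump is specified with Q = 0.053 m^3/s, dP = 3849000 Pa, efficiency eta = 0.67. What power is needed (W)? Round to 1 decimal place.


P = Q * dP / eta
P = 0.053 * 3849000 / 0.67
P = 203997.0 / 0.67
P = 304473.1 W


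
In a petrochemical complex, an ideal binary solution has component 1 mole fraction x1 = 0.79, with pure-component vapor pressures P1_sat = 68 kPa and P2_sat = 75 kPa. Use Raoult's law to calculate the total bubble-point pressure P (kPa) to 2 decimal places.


P = x1*P1_sat + x2*P2_sat
x2 = 1 - x1 = 1 - 0.79 = 0.21
P = 0.79*68 + 0.21*75
P = 53.72 + 15.75
P = 69.47 kPa


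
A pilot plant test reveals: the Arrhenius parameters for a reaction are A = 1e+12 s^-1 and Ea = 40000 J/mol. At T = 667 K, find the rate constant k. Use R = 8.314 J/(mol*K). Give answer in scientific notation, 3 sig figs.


k = A * exp(-Ea/(R*T))
k = 1e+12 * exp(-40000 / (8.314 * 667))
k = 1e+12 * exp(-7.213136)
k = 7.37e+08


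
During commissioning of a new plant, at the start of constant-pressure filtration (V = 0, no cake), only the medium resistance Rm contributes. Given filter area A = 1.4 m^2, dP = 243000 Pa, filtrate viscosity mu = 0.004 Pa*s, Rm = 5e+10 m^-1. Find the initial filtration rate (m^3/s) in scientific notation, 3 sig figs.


rate = A * dP / (mu * Rm)
rate = 1.4 * 243000 / (0.004 * 5e+10)
rate = 340200.0 / 2.000e+08
rate = 1.70e-03 m^3/s


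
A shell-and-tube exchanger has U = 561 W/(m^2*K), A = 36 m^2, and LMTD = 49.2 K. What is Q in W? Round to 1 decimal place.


Q = U * A * LMTD
Q = 561 * 36 * 49.2
Q = 993643.2 W


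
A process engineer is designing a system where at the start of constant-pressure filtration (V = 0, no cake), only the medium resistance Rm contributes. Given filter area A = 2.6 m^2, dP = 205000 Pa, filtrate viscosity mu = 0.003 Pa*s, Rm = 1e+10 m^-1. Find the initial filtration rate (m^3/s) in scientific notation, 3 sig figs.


rate = A * dP / (mu * Rm)
rate = 2.6 * 205000 / (0.003 * 1e+10)
rate = 533000.0 / 3.000e+07
rate = 1.78e-02 m^3/s


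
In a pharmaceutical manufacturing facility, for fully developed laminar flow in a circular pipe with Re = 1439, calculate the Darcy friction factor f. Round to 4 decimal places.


f = 64 / Re
f = 64 / 1439
f = 0.0445


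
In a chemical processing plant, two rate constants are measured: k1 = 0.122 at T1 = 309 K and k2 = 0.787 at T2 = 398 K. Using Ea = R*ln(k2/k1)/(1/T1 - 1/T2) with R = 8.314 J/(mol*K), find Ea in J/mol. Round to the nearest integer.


Ea = R * ln(k2/k1) / (1/T1 - 1/T2)
ln(k2/k1) = ln(0.787/0.122) = 1.8642072
1/T1 - 1/T2 = 1/309 - 1/398 = 0.000723683141
Ea = 8.314 * 1.8642072 / 0.000723683141
Ea = 21417 J/mol


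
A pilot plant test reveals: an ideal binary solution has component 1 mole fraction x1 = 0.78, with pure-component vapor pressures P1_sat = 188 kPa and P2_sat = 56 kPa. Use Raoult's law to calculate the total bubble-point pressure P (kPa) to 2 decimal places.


P = x1*P1_sat + x2*P2_sat
x2 = 1 - x1 = 1 - 0.78 = 0.22
P = 0.78*188 + 0.22*56
P = 146.64 + 12.32
P = 158.96 kPa


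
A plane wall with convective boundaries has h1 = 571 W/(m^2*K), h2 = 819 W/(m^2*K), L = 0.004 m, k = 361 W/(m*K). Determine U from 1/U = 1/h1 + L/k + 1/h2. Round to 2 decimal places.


1/U = 1/h1 + L/k + 1/h2
1/U = 1/571 + 0.004/361 + 1/819
1/U = 0.0017513135 + 1.10803e-05 + 0.0012210012
1/U = 0.002983395
U = 335.19 W/(m^2*K)


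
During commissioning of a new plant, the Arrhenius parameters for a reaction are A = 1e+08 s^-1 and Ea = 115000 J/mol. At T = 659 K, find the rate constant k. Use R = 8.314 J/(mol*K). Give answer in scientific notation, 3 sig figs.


k = A * exp(-Ea/(R*T))
k = 1e+08 * exp(-115000 / (8.314 * 659))
k = 1e+08 * exp(-20.989515)
k = 7.66e-02


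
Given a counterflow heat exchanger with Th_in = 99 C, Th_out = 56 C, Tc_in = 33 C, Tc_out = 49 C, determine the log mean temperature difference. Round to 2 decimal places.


dT1 = Th_in - Tc_out = 99 - 49 = 50
dT2 = Th_out - Tc_in = 56 - 33 = 23
LMTD = (dT1 - dT2) / ln(dT1/dT2)
LMTD = (50 - 23) / ln(50/23)
LMTD = 34.77 K


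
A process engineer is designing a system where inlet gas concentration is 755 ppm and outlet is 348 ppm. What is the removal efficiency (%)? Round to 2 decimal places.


Efficiency = (G_in - G_out) / G_in * 100%
Efficiency = (755 - 348) / 755 * 100
Efficiency = 407 / 755 * 100
Efficiency = 53.91%


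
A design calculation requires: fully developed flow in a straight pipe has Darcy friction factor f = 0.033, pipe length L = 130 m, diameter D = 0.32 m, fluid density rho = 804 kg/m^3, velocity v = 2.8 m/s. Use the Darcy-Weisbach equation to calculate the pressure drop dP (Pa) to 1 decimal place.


dP = f * (L/D) * (rho*v^2/2)
dP = 0.033 * (130/0.32) * (804*2.8^2/2)
L/D = 406.25
rho*v^2/2 = 804*7.84/2 = 3151.68
dP = 0.033 * 406.25 * 3151.68
dP = 42252.2 Pa


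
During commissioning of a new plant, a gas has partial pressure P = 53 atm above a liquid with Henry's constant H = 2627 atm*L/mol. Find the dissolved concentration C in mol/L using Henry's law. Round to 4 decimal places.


C = P / H
C = 53 / 2627
C = 0.0202 mol/L


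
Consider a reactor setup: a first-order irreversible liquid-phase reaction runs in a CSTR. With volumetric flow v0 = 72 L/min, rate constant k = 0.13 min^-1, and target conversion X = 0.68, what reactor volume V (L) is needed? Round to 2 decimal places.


V = v0 * X / (k * (1 - X))
V = 72 * 0.68 / (0.13 * (1 - 0.68))
V = 48.96 / (0.13 * 0.32)
V = 48.96 / 0.0416
V = 1176.92 L


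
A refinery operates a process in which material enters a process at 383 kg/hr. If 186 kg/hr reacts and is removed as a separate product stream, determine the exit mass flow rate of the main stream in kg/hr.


Steady-state mass balance on the main outlet: F_out = F_in - F_removed
F_out = 383 - 186
F_out = 197 kg/hr


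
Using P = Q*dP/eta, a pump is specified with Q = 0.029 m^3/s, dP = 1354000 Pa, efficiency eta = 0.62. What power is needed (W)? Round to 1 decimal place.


P = Q * dP / eta
P = 0.029 * 1354000 / 0.62
P = 39266.0 / 0.62
P = 63332.3 W


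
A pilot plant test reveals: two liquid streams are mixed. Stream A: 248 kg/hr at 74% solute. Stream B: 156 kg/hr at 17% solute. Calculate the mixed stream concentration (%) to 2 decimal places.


Mass balance on solute: F1*x1 + F2*x2 = F3*x3
F3 = F1 + F2 = 248 + 156 = 404 kg/hr
x3 = (F1*x1 + F2*x2)/F3
x3 = (248*0.74 + 156*0.17) / 404
x3 = 51.99%
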